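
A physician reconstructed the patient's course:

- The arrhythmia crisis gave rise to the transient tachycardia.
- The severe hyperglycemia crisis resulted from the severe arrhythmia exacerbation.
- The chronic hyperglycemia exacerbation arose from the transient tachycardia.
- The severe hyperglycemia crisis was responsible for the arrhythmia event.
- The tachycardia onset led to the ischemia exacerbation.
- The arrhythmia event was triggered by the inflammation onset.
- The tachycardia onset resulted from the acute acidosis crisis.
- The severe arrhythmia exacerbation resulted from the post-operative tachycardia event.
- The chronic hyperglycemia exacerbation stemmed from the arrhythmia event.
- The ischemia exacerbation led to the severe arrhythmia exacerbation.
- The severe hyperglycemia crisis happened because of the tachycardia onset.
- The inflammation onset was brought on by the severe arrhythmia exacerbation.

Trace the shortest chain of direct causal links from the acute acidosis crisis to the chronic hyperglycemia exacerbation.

the acute acidosis crisis → the tachycardia onset
the tachycardia onset → the severe hyperglycemia crisis
the severe hyperglycemia crisis → the arrhythmia event
the arrhythmia event → the chronic hyperglycemia exacerbation
Length: 4 steps.

the acute acidosis crisis → the tachycardia onset → the severe hyperglycemia crisis → the arrhythmia event → the chronic hyperglycemia exacerbation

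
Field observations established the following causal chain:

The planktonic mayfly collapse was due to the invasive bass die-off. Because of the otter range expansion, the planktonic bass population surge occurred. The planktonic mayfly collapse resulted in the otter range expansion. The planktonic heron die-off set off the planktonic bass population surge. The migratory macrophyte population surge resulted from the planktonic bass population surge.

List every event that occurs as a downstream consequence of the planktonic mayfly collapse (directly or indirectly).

the migratory macrophyte population surge, the otter range expansion, the planktonic bass population surge

Direct effects: the otter range expansion.
2 steps out: the planktonic bass population surge.
3 steps out: the migratory macrophyte population surge.
Not reachable from it: the invasive bass die-off, the planktonic heron die-off.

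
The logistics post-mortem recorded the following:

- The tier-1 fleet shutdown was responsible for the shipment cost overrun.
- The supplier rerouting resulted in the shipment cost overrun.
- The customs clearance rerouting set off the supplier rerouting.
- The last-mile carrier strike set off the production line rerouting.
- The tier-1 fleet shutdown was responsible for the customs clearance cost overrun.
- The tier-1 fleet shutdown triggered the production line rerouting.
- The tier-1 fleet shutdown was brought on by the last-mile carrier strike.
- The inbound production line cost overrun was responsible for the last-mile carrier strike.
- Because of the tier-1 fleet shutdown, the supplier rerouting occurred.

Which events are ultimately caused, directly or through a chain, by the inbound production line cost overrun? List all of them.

Direct effects: the last-mile carrier strike.
2 steps out: the tier-1 fleet shutdown, the production line rerouting.
3 steps out: the customs clearance cost overrun, the supplier rerouting, the shipment cost overrun.
Not reachable from it: the customs clearance rerouting.

the customs clearance cost overrun, the last-mile carrier strike, the production line rerouting, the shipment cost overrun, the supplier rerouting, the tier-1 fleet shutdown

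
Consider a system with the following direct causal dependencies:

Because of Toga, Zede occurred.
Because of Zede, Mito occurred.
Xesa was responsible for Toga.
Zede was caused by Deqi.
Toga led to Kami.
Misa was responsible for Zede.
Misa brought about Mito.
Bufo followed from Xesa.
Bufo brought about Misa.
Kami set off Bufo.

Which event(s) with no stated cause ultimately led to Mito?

Tracing upstream from Mito: Mito ← Misa ← Bufo ← Xesa.
A separate upstream branch: Mito ← Zede ← Deqi.
Each of those chain origins has no stated cause.

Deqi, Xesa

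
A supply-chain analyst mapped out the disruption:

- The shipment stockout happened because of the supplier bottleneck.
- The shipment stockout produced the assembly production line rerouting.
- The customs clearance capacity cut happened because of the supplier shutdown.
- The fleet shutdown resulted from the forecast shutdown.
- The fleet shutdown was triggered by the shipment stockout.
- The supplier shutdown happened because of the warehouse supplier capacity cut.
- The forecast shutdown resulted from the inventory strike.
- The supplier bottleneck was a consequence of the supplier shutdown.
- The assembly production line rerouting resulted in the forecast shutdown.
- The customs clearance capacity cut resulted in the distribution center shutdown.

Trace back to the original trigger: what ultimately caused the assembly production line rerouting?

the warehouse supplier capacity cut

Tracing upstream from the assembly production line rerouting: the assembly production line rerouting ← the shipment stockout ← the supplier bottleneck ← the supplier shutdown ← the warehouse supplier capacity cut.
The warehouse supplier capacity cut has no stated cause, so it is the root.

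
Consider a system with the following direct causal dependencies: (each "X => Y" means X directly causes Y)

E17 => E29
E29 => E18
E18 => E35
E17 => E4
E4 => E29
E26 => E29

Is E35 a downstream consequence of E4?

There is a causal chain: E4 → E29 → E18 → E35.

Yes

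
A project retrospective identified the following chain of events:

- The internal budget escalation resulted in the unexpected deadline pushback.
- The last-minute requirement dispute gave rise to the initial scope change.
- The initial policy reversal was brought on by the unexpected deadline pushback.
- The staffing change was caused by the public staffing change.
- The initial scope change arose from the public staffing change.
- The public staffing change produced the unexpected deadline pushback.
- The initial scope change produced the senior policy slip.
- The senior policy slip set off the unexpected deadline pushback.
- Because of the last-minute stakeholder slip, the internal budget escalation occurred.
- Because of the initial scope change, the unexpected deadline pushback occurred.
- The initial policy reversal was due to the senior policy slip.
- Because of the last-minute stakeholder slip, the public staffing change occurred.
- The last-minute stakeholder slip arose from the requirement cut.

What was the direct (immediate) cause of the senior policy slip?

the initial scope change

Upstream contributors include the requirement cut, the last-minute stakeholder slip, the public staffing change, the last-minute requirement dispute, but only the initial scope change feeds directly into the senior policy slip.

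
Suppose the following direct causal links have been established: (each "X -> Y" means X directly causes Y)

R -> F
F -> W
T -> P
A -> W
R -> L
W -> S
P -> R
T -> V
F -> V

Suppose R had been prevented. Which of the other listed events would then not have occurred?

Downstream of R: F, V, L, W, S.
Of those, still caused via another path: V, W, S.
The remainder have no surviving cause.

F, L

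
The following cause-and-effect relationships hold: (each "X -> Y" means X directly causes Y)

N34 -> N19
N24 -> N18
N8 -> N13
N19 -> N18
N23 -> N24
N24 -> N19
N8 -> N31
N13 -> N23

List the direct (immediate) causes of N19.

Upstream contributors include N8, N13, N23, but only N24, N34 feed directly into N19.

N24, N34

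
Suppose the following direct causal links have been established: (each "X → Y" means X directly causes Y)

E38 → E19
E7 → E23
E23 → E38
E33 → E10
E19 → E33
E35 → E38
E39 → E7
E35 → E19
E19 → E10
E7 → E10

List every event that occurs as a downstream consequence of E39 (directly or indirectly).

E10, E19, E23, E33, E38, E7

Direct effects: E7.
2 steps out: E23, E10.
3 steps out: E38.
4 steps out: E19.
5 steps out: E33.
Not reachable from it: E35.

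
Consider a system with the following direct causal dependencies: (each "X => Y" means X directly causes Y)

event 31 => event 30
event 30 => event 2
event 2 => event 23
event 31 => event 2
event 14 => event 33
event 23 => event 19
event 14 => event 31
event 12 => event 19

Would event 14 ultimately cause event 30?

Yes

There is a causal chain: event 14 → event 31 → event 30.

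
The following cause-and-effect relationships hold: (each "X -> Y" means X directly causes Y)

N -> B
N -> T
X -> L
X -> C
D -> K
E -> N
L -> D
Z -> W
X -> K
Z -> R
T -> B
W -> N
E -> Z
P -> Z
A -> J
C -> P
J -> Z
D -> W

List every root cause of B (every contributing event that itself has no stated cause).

Tracing upstream from B: B ← N ← W ← Z ← J ← A.
A separate upstream branch: B ← N ← W ← D ← L ← X.
A separate upstream branch: B ← N ← E.
Each of those chain origins has no stated cause.

A, E, X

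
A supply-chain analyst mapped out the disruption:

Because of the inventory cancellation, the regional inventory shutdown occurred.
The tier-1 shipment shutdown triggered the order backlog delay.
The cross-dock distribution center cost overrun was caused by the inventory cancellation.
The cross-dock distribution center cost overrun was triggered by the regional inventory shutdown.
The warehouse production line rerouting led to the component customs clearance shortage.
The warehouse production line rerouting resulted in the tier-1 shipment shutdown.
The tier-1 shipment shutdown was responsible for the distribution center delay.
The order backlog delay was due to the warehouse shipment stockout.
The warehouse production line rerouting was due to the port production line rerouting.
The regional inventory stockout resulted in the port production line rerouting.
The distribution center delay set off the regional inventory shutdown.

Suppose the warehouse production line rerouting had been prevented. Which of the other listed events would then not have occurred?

the component customs clearance shortage, the distribution center delay, the tier-1 shipment shutdown

Downstream of the warehouse production line rerouting: the component customs clearance shortage, the tier-1 shipment shutdown, the distribution center delay, the order backlog delay, the regional inventory shutdown, the cross-dock distribution center cost overrun.
Of those, still caused via another path: the order backlog delay, the regional inventory shutdown, the cross-dock distribution center cost overrun.
The remainder have no surviving cause.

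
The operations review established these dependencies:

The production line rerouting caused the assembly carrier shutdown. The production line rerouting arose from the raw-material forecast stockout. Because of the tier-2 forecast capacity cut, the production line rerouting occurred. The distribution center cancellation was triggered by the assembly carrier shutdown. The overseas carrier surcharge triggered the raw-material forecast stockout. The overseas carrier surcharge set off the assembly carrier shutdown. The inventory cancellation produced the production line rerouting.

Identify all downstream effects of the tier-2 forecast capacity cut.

the assembly carrier shutdown, the distribution center cancellation, the production line rerouting

Direct effects: the production line rerouting.
2 steps out: the assembly carrier shutdown.
3 steps out: the distribution center cancellation.
Not reachable from it: the overseas carrier surcharge, the raw-material forecast stockout, the inventory cancellation.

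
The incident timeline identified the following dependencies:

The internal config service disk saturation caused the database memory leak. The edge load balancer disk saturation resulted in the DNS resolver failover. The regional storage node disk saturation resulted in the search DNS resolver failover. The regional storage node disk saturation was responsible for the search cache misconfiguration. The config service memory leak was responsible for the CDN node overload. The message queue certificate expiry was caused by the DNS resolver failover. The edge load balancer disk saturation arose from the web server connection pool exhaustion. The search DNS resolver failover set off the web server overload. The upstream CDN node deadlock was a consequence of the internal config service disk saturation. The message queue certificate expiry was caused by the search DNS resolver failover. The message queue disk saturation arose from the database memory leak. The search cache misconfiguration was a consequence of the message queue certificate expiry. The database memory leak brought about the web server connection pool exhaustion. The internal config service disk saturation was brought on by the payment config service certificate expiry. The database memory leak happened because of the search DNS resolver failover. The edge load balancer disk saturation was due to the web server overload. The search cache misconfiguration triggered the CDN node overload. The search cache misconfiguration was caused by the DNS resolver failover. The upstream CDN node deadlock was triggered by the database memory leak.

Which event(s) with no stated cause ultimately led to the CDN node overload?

the config service memory leak, the payment config service certificate expiry, the regional storage node disk saturation

Tracing upstream from the CDN node overload: the CDN node overload ← the search cache misconfiguration ← the regional storage node disk saturation.
A separate upstream branch: the CDN node overload ← the search cache misconfiguration ← the DNS resolver failover ← the edge load balancer disk saturation ← the web server connection pool exhaustion ← the database memory leak ← the internal config service disk saturation ← the payment config service certificate expiry.
A separate upstream branch: the CDN node overload ← the config service memory leak.
Each of those chain origins has no stated cause.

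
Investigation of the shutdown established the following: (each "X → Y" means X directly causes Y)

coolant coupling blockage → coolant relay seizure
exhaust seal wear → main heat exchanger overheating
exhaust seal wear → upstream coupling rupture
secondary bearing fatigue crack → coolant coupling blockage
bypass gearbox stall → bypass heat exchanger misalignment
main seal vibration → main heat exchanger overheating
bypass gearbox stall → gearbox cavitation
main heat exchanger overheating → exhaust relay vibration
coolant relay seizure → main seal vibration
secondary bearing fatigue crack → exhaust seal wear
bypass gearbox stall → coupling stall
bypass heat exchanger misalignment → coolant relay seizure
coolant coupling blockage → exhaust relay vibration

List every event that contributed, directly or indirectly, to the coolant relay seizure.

Immediate causes of the coolant relay seizure: the coolant coupling blockage, the bypass heat exchanger misalignment.
Further upstream: the bypass gearbox stall, the secondary bearing fatigue crack.

the bypass gearbox stall, the bypass heat exchanger misalignment, the coolant coupling blockage, the secondary bearing fatigue crack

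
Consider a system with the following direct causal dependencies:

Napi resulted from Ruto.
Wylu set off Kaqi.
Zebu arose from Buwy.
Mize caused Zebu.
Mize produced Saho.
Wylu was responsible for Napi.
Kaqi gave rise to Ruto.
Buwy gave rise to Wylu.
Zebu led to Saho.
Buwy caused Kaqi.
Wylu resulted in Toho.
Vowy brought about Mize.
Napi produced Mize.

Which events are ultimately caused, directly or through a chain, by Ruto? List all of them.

Mize, Napi, Saho, Zebu

Direct effects: Napi.
2 steps out: Mize.
3 steps out: Zebu, Saho.
Not reachable from it: Buwy, Wylu, Vowy, Toho, Kaqi.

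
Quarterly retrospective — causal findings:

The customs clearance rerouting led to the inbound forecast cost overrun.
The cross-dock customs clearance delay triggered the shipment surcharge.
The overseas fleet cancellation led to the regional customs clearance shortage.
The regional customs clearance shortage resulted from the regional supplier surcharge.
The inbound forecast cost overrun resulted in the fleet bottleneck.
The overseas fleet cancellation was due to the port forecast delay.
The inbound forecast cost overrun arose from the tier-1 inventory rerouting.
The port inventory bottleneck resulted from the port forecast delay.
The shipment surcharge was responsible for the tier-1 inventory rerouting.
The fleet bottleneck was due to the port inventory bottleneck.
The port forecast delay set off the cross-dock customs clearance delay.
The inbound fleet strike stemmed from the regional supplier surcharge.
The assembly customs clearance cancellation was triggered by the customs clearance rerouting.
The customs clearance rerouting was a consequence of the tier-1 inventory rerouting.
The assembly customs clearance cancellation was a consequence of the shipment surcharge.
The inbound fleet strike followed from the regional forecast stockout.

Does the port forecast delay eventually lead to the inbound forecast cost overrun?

There is a causal chain: the port forecast delay → the cross-dock customs clearance delay → the shipment surcharge → the tier-1 inventory rerouting → the inbound forecast cost overrun.

Yes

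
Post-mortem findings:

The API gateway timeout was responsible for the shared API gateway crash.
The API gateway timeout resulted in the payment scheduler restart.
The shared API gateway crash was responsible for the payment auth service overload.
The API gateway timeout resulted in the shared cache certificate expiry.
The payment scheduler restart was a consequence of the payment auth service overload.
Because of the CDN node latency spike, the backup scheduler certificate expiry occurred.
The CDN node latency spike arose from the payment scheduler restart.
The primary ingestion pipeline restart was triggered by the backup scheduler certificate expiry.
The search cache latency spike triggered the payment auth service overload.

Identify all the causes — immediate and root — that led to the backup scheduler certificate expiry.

the API gateway timeout, the CDN node latency spike, the payment auth service overload, the payment scheduler restart, the search cache latency spike, the shared API gateway crash

Immediate cause of the backup scheduler certificate expiry: the CDN node latency spike.
Further upstream: the API gateway timeout, the search cache latency spike, the shared API gateway crash, the payment auth service overload, the payment scheduler restart.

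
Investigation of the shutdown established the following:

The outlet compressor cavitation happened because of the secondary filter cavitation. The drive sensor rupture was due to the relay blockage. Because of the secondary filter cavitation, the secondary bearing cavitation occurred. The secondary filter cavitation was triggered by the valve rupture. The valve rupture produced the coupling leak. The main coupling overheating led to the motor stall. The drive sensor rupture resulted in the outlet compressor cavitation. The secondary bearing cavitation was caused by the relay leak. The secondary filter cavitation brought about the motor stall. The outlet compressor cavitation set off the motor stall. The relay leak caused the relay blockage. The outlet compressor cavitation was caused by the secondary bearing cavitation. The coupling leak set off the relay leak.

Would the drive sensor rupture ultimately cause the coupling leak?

No

The drive sensor rupture leads to the outlet compressor cavitation, the motor stall; the coupling leak is not among them.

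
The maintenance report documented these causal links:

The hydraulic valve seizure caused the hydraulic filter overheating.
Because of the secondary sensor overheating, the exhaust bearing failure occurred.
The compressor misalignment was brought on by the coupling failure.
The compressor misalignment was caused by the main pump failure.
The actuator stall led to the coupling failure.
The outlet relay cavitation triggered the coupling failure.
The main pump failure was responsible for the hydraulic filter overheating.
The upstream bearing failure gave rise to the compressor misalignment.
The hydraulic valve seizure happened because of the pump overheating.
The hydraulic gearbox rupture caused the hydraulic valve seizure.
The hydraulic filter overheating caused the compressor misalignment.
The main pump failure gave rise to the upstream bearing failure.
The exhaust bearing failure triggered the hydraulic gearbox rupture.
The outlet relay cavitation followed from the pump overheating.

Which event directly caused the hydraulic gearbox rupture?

Upstream contributors include the secondary sensor overheating, but only the exhaust bearing failure feeds directly into the hydraulic gearbox rupture.

the exhaust bearing failure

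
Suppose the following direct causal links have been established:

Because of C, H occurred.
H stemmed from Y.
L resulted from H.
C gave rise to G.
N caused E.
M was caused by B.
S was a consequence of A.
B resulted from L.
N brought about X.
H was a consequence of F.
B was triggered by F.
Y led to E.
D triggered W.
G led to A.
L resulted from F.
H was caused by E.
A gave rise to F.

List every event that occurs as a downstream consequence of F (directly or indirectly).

B, H, L, M

Direct effects: H, L, B.
2 steps out: M.
Not reachable from it: Y, C, G, N, X, A, E, D, S, W.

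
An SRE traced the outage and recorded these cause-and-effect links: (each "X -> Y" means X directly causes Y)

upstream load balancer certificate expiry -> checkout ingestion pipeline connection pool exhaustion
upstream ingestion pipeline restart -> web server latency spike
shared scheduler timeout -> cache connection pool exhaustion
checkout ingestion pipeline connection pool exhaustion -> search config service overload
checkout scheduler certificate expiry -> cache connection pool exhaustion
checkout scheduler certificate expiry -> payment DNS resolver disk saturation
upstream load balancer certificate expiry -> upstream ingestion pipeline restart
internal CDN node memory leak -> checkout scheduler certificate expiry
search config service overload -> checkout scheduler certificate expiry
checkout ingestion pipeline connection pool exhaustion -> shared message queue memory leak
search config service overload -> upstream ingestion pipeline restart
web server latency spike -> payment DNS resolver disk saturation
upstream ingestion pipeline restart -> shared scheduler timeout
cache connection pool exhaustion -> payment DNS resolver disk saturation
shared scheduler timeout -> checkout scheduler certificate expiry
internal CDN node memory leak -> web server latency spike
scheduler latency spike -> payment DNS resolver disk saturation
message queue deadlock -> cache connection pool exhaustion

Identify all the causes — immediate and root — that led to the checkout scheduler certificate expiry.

Immediate causes of the checkout scheduler certificate expiry: the search config service overload, the internal CDN node memory leak, the shared scheduler timeout.
Further upstream: the upstream load balancer certificate expiry, the checkout ingestion pipeline connection pool exhaustion, the upstream ingestion pipeline restart.

the checkout ingestion pipeline connection pool exhaustion, the internal CDN node memory leak, the search config service overload, the shared scheduler timeout, the upstream ingestion pipeline restart, the upstream load balancer certificate expiry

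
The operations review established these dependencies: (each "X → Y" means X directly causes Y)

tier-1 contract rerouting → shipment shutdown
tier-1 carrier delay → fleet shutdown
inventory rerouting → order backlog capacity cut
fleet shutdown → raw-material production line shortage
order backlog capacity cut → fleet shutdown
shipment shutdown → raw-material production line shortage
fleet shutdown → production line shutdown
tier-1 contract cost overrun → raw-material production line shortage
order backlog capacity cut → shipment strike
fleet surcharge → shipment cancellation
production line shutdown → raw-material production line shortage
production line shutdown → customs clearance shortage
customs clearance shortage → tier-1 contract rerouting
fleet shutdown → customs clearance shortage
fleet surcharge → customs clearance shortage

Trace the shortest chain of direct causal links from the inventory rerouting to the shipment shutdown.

the inventory rerouting → the order backlog capacity cut
the order backlog capacity cut → the fleet shutdown
the fleet shutdown → the customs clearance shortage
the customs clearance shortage → the tier-1 contract rerouting
the tier-1 contract rerouting → the shipment shutdown
Length: 5 steps.

the inventory rerouting → the order backlog capacity cut → the fleet shutdown → the customs clearance shortage → the tier-1 contract rerouting → the shipment shutdown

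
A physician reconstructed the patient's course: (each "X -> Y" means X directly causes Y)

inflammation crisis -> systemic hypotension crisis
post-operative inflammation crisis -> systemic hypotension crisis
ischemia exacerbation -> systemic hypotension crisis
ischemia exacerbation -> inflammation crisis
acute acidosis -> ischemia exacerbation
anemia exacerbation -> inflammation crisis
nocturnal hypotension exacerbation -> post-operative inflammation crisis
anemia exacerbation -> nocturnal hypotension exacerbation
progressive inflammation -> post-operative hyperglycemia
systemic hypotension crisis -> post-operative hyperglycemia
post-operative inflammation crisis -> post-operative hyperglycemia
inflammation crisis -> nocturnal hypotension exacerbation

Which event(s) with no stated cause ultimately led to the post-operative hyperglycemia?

Tracing upstream from the post-operative hyperglycemia: the post-operative hyperglycemia ← the progressive inflammation.
A separate upstream branch: the post-operative hyperglycemia ← the systemic hypotension crisis ← the ischemia exacerbation ← the acute acidosis.
A separate upstream branch: the post-operative hyperglycemia ← the post-operative inflammation crisis ← the nocturnal hypotension exacerbation ← the anemia exacerbation.
Each of those chain origins has no stated cause.

the acute acidosis, the anemia exacerbation, the progressive inflammation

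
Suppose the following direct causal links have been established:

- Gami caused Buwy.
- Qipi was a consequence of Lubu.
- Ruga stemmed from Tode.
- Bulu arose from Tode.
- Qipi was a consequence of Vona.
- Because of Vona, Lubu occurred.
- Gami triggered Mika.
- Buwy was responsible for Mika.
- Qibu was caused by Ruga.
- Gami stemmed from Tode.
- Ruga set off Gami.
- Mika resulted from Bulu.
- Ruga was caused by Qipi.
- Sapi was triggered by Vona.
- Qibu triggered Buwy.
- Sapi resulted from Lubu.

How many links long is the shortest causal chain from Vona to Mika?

4

Shortest chain: Vona → Qipi → Ruga → Gami → Mika.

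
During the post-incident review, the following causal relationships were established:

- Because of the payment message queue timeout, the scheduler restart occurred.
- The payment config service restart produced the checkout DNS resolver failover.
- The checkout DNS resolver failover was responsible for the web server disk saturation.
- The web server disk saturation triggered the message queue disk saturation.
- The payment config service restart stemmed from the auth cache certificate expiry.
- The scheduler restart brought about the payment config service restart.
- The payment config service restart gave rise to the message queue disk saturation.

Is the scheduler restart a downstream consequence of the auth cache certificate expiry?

No

The auth cache certificate expiry leads to the payment config service restart, the checkout DNS resolver failover, the web server disk saturation, the message queue disk saturation; the scheduler restart is not among them.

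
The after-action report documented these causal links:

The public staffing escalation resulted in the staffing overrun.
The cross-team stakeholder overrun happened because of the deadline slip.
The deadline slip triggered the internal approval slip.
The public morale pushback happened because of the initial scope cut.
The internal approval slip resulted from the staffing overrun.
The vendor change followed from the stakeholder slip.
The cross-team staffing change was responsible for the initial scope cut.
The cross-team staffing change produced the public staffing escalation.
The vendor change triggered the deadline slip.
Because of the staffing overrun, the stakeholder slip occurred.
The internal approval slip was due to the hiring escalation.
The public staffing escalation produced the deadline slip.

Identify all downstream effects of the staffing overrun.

the cross-team stakeholder overrun, the deadline slip, the internal approval slip, the stakeholder slip, the vendor change

Direct effects: the stakeholder slip, the internal approval slip.
2 steps out: the vendor change.
3 steps out: the deadline slip.
4 steps out: the cross-team stakeholder overrun.
Not reachable from it: the cross-team staffing change, the public staffing escalation, the initial scope cut, the public morale pushback, the hiring escalation.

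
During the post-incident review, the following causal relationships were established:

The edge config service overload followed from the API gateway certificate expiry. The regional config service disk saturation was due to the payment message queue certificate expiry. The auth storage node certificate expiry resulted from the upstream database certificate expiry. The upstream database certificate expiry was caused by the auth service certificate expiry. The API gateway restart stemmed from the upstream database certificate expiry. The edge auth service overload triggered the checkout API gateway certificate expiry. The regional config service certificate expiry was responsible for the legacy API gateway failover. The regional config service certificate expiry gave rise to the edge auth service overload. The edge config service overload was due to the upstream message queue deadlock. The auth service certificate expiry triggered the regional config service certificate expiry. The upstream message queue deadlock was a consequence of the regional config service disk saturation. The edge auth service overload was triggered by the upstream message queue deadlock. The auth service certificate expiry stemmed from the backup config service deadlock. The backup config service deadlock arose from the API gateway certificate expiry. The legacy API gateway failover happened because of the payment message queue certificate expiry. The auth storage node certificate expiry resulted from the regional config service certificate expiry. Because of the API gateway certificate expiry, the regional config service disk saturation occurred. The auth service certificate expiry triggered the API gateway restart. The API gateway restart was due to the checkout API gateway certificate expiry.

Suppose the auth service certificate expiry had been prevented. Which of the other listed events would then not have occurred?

the auth storage node certificate expiry, the regional config service certificate expiry, the upstream database certificate expiry

Downstream of the auth service certificate expiry: the upstream database certificate expiry, the regional config service certificate expiry, the legacy API gateway failover, the edge auth service overload, the auth storage node certificate expiry, the checkout API gateway certificate expiry, the API gateway restart.
Of those, still caused via another path: the legacy API gateway failover, the edge auth service overload, the checkout API gateway certificate expiry, the API gateway restart.
The remainder have no surviving cause.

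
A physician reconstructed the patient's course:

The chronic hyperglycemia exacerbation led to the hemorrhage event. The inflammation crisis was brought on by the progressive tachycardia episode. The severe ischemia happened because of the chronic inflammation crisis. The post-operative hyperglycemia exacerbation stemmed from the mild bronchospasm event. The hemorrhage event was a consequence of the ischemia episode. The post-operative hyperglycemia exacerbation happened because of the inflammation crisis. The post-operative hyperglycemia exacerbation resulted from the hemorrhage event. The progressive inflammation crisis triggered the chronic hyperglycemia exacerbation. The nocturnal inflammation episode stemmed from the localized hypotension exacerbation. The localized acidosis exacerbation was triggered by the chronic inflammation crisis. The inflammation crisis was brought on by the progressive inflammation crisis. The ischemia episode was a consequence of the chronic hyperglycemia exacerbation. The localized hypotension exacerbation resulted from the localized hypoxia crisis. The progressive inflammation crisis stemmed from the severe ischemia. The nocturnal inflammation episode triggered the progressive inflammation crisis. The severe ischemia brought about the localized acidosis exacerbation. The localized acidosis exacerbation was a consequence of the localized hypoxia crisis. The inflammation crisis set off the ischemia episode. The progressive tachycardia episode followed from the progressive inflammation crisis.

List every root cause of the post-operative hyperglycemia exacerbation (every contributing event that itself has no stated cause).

Tracing upstream from the post-operative hyperglycemia exacerbation: the post-operative hyperglycemia exacerbation ← the inflammation crisis ← the progressive inflammation crisis ← the nocturnal inflammation episode ← the localized hypotension exacerbation ← the localized hypoxia crisis.
A separate upstream branch: the post-operative hyperglycemia exacerbation ← the inflammation crisis ← the progressive inflammation crisis ← the severe ischemia ← the chronic inflammation crisis.
A separate upstream branch: the post-operative hyperglycemia exacerbation ← the mild bronchospasm event.
Each of those chain origins has no stated cause.

the chronic inflammation crisis, the localized hypoxia crisis, the mild bronchospasm event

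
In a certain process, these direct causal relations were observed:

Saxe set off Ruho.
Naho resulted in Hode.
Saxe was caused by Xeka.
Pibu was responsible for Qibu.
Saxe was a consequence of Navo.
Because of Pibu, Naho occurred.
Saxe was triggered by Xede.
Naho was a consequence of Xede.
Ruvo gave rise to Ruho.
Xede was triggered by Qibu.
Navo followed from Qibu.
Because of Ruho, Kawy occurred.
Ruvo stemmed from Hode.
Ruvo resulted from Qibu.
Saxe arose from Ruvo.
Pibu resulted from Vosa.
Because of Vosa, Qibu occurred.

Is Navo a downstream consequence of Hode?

Hode leads to Ruvo, Saxe, Ruho, Kawy; Navo is not among them.

No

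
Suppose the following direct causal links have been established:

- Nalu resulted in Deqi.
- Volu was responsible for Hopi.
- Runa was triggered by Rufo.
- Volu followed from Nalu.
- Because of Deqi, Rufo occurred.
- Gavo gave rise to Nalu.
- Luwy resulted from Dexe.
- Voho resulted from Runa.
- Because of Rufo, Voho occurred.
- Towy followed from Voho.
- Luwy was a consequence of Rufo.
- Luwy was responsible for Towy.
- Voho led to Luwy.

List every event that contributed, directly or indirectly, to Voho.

Deqi, Gavo, Nalu, Rufo, Runa

Immediate causes of Voho: Rufo, Runa.
Further upstream: Gavo, Nalu, Deqi.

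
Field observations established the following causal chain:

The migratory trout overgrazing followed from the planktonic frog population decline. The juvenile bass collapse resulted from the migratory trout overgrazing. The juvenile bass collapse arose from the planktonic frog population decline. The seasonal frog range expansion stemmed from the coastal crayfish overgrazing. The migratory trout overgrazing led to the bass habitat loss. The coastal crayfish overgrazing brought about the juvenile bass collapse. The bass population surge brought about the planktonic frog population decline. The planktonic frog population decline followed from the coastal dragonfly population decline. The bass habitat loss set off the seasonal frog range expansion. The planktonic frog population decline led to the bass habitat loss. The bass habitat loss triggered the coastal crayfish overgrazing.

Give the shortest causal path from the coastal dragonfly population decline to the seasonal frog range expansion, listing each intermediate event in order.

the coastal dragonfly population decline → the planktonic frog population decline → the bass habitat loss → the seasonal frog range expansion

the coastal dragonfly population decline → the planktonic frog population decline
the planktonic frog population decline → the bass habitat loss
the bass habitat loss → the seasonal frog range expansion
Length: 3 steps.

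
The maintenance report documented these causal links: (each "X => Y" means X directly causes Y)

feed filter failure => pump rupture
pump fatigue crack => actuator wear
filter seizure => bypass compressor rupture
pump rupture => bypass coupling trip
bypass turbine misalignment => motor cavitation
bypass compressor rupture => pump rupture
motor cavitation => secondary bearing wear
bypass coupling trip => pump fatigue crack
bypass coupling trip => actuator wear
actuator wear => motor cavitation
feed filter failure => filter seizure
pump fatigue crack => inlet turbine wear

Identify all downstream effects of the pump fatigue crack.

Direct effects: the actuator wear, the inlet turbine wear.
2 steps out: the motor cavitation.
3 steps out: the secondary bearing wear.
Not reachable from it: the feed filter failure, the filter seizure, the bypass compressor rupture, the pump rupture, the bypass coupling trip, the bypass turbine misalignment.

the actuator wear, the inlet turbine wear, the motor cavitation, the secondary bearing wear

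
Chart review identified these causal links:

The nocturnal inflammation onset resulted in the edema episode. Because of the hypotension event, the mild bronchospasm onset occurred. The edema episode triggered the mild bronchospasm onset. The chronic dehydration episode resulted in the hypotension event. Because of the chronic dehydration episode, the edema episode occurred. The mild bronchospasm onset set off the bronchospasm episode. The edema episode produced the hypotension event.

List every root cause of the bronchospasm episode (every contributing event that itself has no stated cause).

Tracing upstream from the bronchospasm episode: the bronchospasm episode ← the mild bronchospasm onset ← the edema episode ← the nocturnal inflammation onset.
A separate upstream branch: the bronchospasm episode ← the mild bronchospasm onset ← the edema episode ← the chronic dehydration episode.
Each of those chain origins has no stated cause.

the chronic dehydration episode, the nocturnal inflammation onset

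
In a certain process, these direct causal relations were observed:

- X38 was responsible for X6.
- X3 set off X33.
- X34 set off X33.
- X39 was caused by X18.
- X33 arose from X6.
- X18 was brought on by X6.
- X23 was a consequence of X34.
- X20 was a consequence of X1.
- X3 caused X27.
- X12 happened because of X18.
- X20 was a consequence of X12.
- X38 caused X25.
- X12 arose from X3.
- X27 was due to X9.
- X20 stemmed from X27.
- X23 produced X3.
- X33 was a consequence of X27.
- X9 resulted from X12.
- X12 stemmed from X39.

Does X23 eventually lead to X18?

X23 leads to X3, X12, X9, X27, X33, X20; X18 is not among them.

No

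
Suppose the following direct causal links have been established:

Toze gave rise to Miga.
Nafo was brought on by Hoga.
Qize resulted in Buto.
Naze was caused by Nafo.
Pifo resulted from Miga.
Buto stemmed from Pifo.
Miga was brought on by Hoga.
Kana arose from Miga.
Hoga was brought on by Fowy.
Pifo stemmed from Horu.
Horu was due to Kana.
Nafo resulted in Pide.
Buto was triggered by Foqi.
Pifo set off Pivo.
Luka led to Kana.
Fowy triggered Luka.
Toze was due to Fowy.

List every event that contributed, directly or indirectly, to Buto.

Immediate causes of Buto: Pifo, Qize, Foqi.
Further upstream: Fowy, Toze, Hoga, Luka, Miga, Kana, Horu.

Foqi, Fowy, Hoga, Horu, Kana, Luka, Miga, Pifo, Qize, Toze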